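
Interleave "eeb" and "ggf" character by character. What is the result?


Interleaving "eeb" and "ggf":
  Position 0: 'e' from first, 'g' from second => "eg"
  Position 1: 'e' from first, 'g' from second => "eg"
  Position 2: 'b' from first, 'f' from second => "bf"
Result: egegbf

egegbf


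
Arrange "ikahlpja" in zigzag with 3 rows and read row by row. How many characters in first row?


Zigzag "ikahlpja" into 3 rows:
Placing characters:
  'i' => row 0
  'k' => row 1
  'a' => row 2
  'h' => row 1
  'l' => row 0
  'p' => row 1
  'j' => row 2
  'a' => row 1
Rows:
  Row 0: "il"
  Row 1: "khpa"
  Row 2: "aj"
First row length: 2

2


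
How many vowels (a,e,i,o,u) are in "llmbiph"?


Input: llmbiph
Checking each character:
  'l' at position 0: consonant
  'l' at position 1: consonant
  'm' at position 2: consonant
  'b' at position 3: consonant
  'i' at position 4: vowel (running total: 1)
  'p' at position 5: consonant
  'h' at position 6: consonant
Total vowels: 1

1


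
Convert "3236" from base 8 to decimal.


Input: "3236" in base 8
Positional expansion:
  Digit '3' (value 3) x 8^3 = 1536
  Digit '2' (value 2) x 8^2 = 128
  Digit '3' (value 3) x 8^1 = 24
  Digit '6' (value 6) x 8^0 = 6
Sum = 1694

1694


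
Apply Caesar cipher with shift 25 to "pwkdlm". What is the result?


Caesar cipher: shift "pwkdlm" by 25
  'p' (pos 15) + 25 = pos 14 = 'o'
  'w' (pos 22) + 25 = pos 21 = 'v'
  'k' (pos 10) + 25 = pos 9 = 'j'
  'd' (pos 3) + 25 = pos 2 = 'c'
  'l' (pos 11) + 25 = pos 10 = 'k'
  'm' (pos 12) + 25 = pos 11 = 'l'
Result: ovjckl

ovjckl


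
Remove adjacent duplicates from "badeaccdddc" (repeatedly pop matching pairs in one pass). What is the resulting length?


Input: badeaccdddc
Stack-based adjacent duplicate removal:
  Read 'b': push. Stack: b
  Read 'a': push. Stack: ba
  Read 'd': push. Stack: bad
  Read 'e': push. Stack: bade
  Read 'a': push. Stack: badea
  Read 'c': push. Stack: badeac
  Read 'c': matches stack top 'c' => pop. Stack: badea
  Read 'd': push. Stack: badead
  Read 'd': matches stack top 'd' => pop. Stack: badea
  Read 'd': push. Stack: badead
  Read 'c': push. Stack: badeadc
Final stack: "badeadc" (length 7)

7


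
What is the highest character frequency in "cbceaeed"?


Input: cbceaeed
Character counts:
  'a': 1
  'b': 1
  'c': 2
  'd': 1
  'e': 3
Maximum frequency: 3

3


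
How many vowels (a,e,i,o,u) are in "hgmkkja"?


Input: hgmkkja
Checking each character:
  'h' at position 0: consonant
  'g' at position 1: consonant
  'm' at position 2: consonant
  'k' at position 3: consonant
  'k' at position 4: consonant
  'j' at position 5: consonant
  'a' at position 6: vowel (running total: 1)
Total vowels: 1

1


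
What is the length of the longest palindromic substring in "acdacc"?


Input: "acdacc"
Checking substrings for palindromes:
  [4:6] "cc" (len 2) => palindrome
Longest palindromic substring: "cc" with length 2

2


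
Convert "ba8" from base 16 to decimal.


Input: "ba8" in base 16
Positional expansion:
  Digit 'b' (value 11) x 16^2 = 2816
  Digit 'a' (value 10) x 16^1 = 160
  Digit '8' (value 8) x 16^0 = 8
Sum = 2984

2984


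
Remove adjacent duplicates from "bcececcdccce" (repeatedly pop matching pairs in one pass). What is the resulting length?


Input: bcececcdccce
Stack-based adjacent duplicate removal:
  Read 'b': push. Stack: b
  Read 'c': push. Stack: bc
  Read 'e': push. Stack: bce
  Read 'c': push. Stack: bcec
  Read 'e': push. Stack: bcece
  Read 'c': push. Stack: bcecec
  Read 'c': matches stack top 'c' => pop. Stack: bcece
  Read 'd': push. Stack: bceced
  Read 'c': push. Stack: bcecedc
  Read 'c': matches stack top 'c' => pop. Stack: bceced
  Read 'c': push. Stack: bcecedc
  Read 'e': push. Stack: bcecedce
Final stack: "bcecedce" (length 8)

8


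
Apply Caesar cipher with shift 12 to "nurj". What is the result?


Caesar cipher: shift "nurj" by 12
  'n' (pos 13) + 12 = pos 25 = 'z'
  'u' (pos 20) + 12 = pos 6 = 'g'
  'r' (pos 17) + 12 = pos 3 = 'd'
  'j' (pos 9) + 12 = pos 21 = 'v'
Result: zgdv

zgdv


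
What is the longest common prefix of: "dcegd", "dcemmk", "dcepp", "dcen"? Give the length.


Words: dcegd, dcemmk, dcepp, dcen
  Position 0: all 'd' => match
  Position 1: all 'c' => match
  Position 2: all 'e' => match
  Position 3: ('g', 'm', 'p', 'n') => mismatch, stop
LCP = "dce" (length 3)

3


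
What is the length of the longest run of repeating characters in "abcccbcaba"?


Input: "abcccbcaba"
Scanning for longest run:
  Position 1 ('b'): new char, reset run to 1
  Position 2 ('c'): new char, reset run to 1
  Position 3 ('c'): continues run of 'c', length=2
  Position 4 ('c'): continues run of 'c', length=3
  Position 5 ('b'): new char, reset run to 1
  Position 6 ('c'): new char, reset run to 1
  Position 7 ('a'): new char, reset run to 1
  Position 8 ('b'): new char, reset run to 1
  Position 9 ('a'): new char, reset run to 1
Longest run: 'c' with length 3

3


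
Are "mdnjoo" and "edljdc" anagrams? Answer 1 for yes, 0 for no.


Strings: "mdnjoo", "edljdc"
Sorted first:  djmnoo
Sorted second: cddejl
Differ at position 0: 'd' vs 'c' => not anagrams

0


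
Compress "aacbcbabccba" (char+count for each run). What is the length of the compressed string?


Input: aacbcbabccba
Runs:
  'a' x 2 => "a2"
  'c' x 1 => "c1"
  'b' x 1 => "b1"
  'c' x 1 => "c1"
  'b' x 1 => "b1"
  'a' x 1 => "a1"
  'b' x 1 => "b1"
  'c' x 2 => "c2"
  'b' x 1 => "b1"
  'a' x 1 => "a1"
Compressed: "a2c1b1c1b1a1b1c2b1a1"
Compressed length: 20

20


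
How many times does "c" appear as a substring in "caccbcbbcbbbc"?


Searching for "c" in "caccbcbbcbbbc"
Scanning each position:
  Position 0: "c" => MATCH
  Position 1: "a" => no
  Position 2: "c" => MATCH
  Position 3: "c" => MATCH
  Position 4: "b" => no
  Position 5: "c" => MATCH
  Position 6: "b" => no
  Position 7: "b" => no
  Position 8: "c" => MATCH
  Position 9: "b" => no
  Position 10: "b" => no
  Position 11: "b" => no
  Position 12: "c" => MATCH
Total occurrences: 6

6


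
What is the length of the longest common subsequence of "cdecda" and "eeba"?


LCS of "cdecda" and "eeba"
DP table:
           e    e    b    a
      0    0    0    0    0
  c   0    0    0    0    0
  d   0    0    0    0    0
  e   0    1    1    1    1
  c   0    1    1    1    1
  d   0    1    1    1    1
  a   0    1    1    1    2
LCS length = dp[6][4] = 2

2


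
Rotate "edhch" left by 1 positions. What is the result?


Input: "edhch", rotate left by 1
First 1 characters: "e"
Remaining characters: "dhch"
Concatenate remaining + first: "dhch" + "e" = "dhche"

dhche


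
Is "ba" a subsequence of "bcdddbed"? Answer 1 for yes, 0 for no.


Check if "ba" is a subsequence of "bcdddbed"
Greedy scan:
  Position 0 ('b'): matches sub[0] = 'b'
  Position 1 ('c'): no match needed
  Position 2 ('d'): no match needed
  Position 3 ('d'): no match needed
  Position 4 ('d'): no match needed
  Position 5 ('b'): no match needed
  Position 6 ('e'): no match needed
  Position 7 ('d'): no match needed
Only matched 1/2 characters => not a subsequence

0


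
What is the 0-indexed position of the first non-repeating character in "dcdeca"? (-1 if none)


Input: dcdeca
Character frequencies:
  'a': 1
  'c': 2
  'd': 2
  'e': 1
Scanning left to right for freq == 1:
  Position 0 ('d'): freq=2, skip
  Position 1 ('c'): freq=2, skip
  Position 2 ('d'): freq=2, skip
  Position 3 ('e'): unique! => answer = 3

3


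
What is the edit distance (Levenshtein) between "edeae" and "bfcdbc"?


Computing edit distance: "edeae" -> "bfcdbc"
DP table:
           b    f    c    d    b    c
      0    1    2    3    4    5    6
  e   1    1    2    3    4    5    6
  d   2    2    2    3    3    4    5
  e   3    3    3    3    4    4    5
  a   4    4    4    4    4    5    5
  e   5    5    5    5    5    5    6
Edit distance = dp[5][6] = 6

6


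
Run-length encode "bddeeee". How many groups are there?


Input: bddeeee
Scanning for consecutive runs:
  Group 1: 'b' x 1 (positions 0-0)
  Group 2: 'd' x 2 (positions 1-2)
  Group 3: 'e' x 4 (positions 3-6)
Total groups: 3

3


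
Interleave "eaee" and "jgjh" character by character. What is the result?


Interleaving "eaee" and "jgjh":
  Position 0: 'e' from first, 'j' from second => "ej"
  Position 1: 'a' from first, 'g' from second => "ag"
  Position 2: 'e' from first, 'j' from second => "ej"
  Position 3: 'e' from first, 'h' from second => "eh"
Result: ejagejeh

ejagejeh


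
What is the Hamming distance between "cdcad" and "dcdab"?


Comparing "cdcad" and "dcdab" position by position:
  Position 0: 'c' vs 'd' => differ
  Position 1: 'd' vs 'c' => differ
  Position 2: 'c' vs 'd' => differ
  Position 3: 'a' vs 'a' => same
  Position 4: 'd' vs 'b' => differ
Total differences (Hamming distance): 4

4


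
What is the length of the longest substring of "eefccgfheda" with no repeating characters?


Input: "eefccgfheda"
Sliding window (track last position of each char):
  Position 0 ('e'): window [0,0] length 1 -- new best
  Position 1 ('e'): repeat (last at 0), move window start to 1
  Position 1 ('e'): window [1,1] length 1
  Position 2 ('f'): window [1,2] length 2 -- new best
  Position 3 ('c'): window [1,3] length 3 -- new best
  Position 4 ('c'): repeat (last at 3), move window start to 4
  Position 4 ('c'): window [4,4] length 1
  Position 5 ('g'): window [4,5] length 2
  Position 6 ('f'): window [4,6] length 3
  Position 7 ('h'): window [4,7] length 4 -- new best
  Position 8 ('e'): window [4,8] length 5 -- new best
  Position 9 ('d'): window [4,9] length 6 -- new best
  Position 10 ('a'): window [4,10] length 7 -- new best
Longest substring with no repeats: "cgfheda" with length 7

7


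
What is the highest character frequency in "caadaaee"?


Input: caadaaee
Character counts:
  'a': 4
  'c': 1
  'd': 1
  'e': 2
Maximum frequency: 4

4


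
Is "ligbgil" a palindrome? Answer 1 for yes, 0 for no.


Input: ligbgil
Reversed: ligbgil
  Compare pos 0 ('l') with pos 6 ('l'): match
  Compare pos 1 ('i') with pos 5 ('i'): match
  Compare pos 2 ('g') with pos 4 ('g'): match
Result: palindrome

1


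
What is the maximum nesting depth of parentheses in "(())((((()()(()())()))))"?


Input: "(())((((()()(()())()))))"
Tracking depth:
  Position 0 '(': depth becomes 1
  Position 1 '(': depth becomes 2
  Position 2 ')': depth becomes 1
  Position 3 ')': depth becomes 0
  Position 4 '(': depth becomes 1
  Position 5 '(': depth becomes 2
  Position 6 '(': depth becomes 3
  Position 7 '(': depth becomes 4
  Position 8 '(': depth becomes 5
  Position 9 ')': depth becomes 4
  Position 10 '(': depth becomes 5
  Position 11 ')': depth becomes 4
  Position 12 '(': depth becomes 5
  Position 13 '(': depth becomes 6
  Position 14 ')': depth becomes 5
  Position 15 '(': depth becomes 6
  Position 16 ')': depth becomes 5
  Position 17 ')': depth becomes 4
  Position 18 '(': depth becomes 5
  Position 19 ')': depth becomes 4
  Position 20 ')': depth becomes 3
  Position 21 ')': depth becomes 2
  Position 22 ')': depth becomes 1
  Position 23 ')': depth becomes 0
Maximum depth reached: 6

6


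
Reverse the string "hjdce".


Input: hjdce
Reading characters right to left:
  Position 4: 'e'
  Position 3: 'c'
  Position 2: 'd'
  Position 1: 'j'
  Position 0: 'h'
Reversed: ecdjh

ecdjh


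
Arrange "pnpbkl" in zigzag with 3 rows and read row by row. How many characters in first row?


Zigzag "pnpbkl" into 3 rows:
Placing characters:
  'p' => row 0
  'n' => row 1
  'p' => row 2
  'b' => row 1
  'k' => row 0
  'l' => row 1
Rows:
  Row 0: "pk"
  Row 1: "nbl"
  Row 2: "p"
First row length: 2

2


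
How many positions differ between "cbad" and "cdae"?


Comparing "cbad" and "cdae" position by position:
  Position 0: 'c' vs 'c' => same
  Position 1: 'b' vs 'd' => DIFFER
  Position 2: 'a' vs 'a' => same
  Position 3: 'd' vs 'e' => DIFFER
Positions that differ: 2

2


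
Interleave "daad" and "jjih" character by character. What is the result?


Interleaving "daad" and "jjih":
  Position 0: 'd' from first, 'j' from second => "dj"
  Position 1: 'a' from first, 'j' from second => "aj"
  Position 2: 'a' from first, 'i' from second => "ai"
  Position 3: 'd' from first, 'h' from second => "dh"
Result: djajaidh

djajaidh


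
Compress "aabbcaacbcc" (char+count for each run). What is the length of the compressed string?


Input: aabbcaacbcc
Runs:
  'a' x 2 => "a2"
  'b' x 2 => "b2"
  'c' x 1 => "c1"
  'a' x 2 => "a2"
  'c' x 1 => "c1"
  'b' x 1 => "b1"
  'c' x 2 => "c2"
Compressed: "a2b2c1a2c1b1c2"
Compressed length: 14

14


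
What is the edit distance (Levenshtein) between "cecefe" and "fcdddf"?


Computing edit distance: "cecefe" -> "fcdddf"
DP table:
           f    c    d    d    d    f
      0    1    2    3    4    5    6
  c   1    1    1    2    3    4    5
  e   2    2    2    2    3    4    5
  c   3    3    2    3    3    4    5
  e   4    4    3    3    4    4    5
  f   5    4    4    4    4    5    4
  e   6    5    5    5    5    5    5
Edit distance = dp[6][6] = 5

5


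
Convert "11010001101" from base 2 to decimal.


Input: "11010001101" in base 2
Positional expansion:
  Digit '1' (value 1) x 2^10 = 1024
  Digit '1' (value 1) x 2^9 = 512
  Digit '0' (value 0) x 2^8 = 0
  Digit '1' (value 1) x 2^7 = 128
  Digit '0' (value 0) x 2^6 = 0
  Digit '0' (value 0) x 2^5 = 0
  Digit '0' (value 0) x 2^4 = 0
  Digit '1' (value 1) x 2^3 = 8
  Digit '1' (value 1) x 2^2 = 4
  Digit '0' (value 0) x 2^1 = 0
  Digit '1' (value 1) x 2^0 = 1
Sum = 1677

1677


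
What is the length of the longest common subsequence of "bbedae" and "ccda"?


LCS of "bbedae" and "ccda"
DP table:
           c    c    d    a
      0    0    0    0    0
  b   0    0    0    0    0
  b   0    0    0    0    0
  e   0    0    0    0    0
  d   0    0    0    1    1
  a   0    0    0    1    2
  e   0    0    0    1    2
LCS length = dp[6][4] = 2

2


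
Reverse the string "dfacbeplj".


Input: dfacbeplj
Reading characters right to left:
  Position 8: 'j'
  Position 7: 'l'
  Position 6: 'p'
  Position 5: 'e'
  Position 4: 'b'
  Position 3: 'c'
  Position 2: 'a'
  Position 1: 'f'
  Position 0: 'd'
Reversed: jlpebcafd

jlpebcafd


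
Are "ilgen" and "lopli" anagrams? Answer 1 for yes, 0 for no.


Strings: "ilgen", "lopli"
Sorted first:  egiln
Sorted second: illop
Differ at position 0: 'e' vs 'i' => not anagrams

0


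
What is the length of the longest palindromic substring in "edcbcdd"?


Input: "edcbcdd"
Checking substrings for palindromes:
  [1:6] "dcbcd" (len 5) => palindrome
  [2:5] "cbc" (len 3) => palindrome
  [5:7] "dd" (len 2) => palindrome
Longest palindromic substring: "dcbcd" with length 5

5


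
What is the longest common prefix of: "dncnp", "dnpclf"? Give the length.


Words: dncnp, dnpclf
  Position 0: all 'd' => match
  Position 1: all 'n' => match
  Position 2: ('c', 'p') => mismatch, stop
LCP = "dn" (length 2)

2


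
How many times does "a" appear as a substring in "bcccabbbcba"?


Searching for "a" in "bcccabbbcba"
Scanning each position:
  Position 0: "b" => no
  Position 1: "c" => no
  Position 2: "c" => no
  Position 3: "c" => no
  Position 4: "a" => MATCH
  Position 5: "b" => no
  Position 6: "b" => no
  Position 7: "b" => no
  Position 8: "c" => no
  Position 9: "b" => no
  Position 10: "a" => MATCH
Total occurrences: 2

2


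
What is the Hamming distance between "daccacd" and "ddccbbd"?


Comparing "daccacd" and "ddccbbd" position by position:
  Position 0: 'd' vs 'd' => same
  Position 1: 'a' vs 'd' => differ
  Position 2: 'c' vs 'c' => same
  Position 3: 'c' vs 'c' => same
  Position 4: 'a' vs 'b' => differ
  Position 5: 'c' vs 'b' => differ
  Position 6: 'd' vs 'd' => same
Total differences (Hamming distance): 3

3


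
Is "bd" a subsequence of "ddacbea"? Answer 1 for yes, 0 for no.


Check if "bd" is a subsequence of "ddacbea"
Greedy scan:
  Position 0 ('d'): no match needed
  Position 1 ('d'): no match needed
  Position 2 ('a'): no match needed
  Position 3 ('c'): no match needed
  Position 4 ('b'): matches sub[0] = 'b'
  Position 5 ('e'): no match needed
  Position 6 ('a'): no match needed
Only matched 1/2 characters => not a subsequence

0


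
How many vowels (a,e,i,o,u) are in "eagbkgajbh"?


Input: eagbkgajbh
Checking each character:
  'e' at position 0: vowel (running total: 1)
  'a' at position 1: vowel (running total: 2)
  'g' at position 2: consonant
  'b' at position 3: consonant
  'k' at position 4: consonant
  'g' at position 5: consonant
  'a' at position 6: vowel (running total: 3)
  'j' at position 7: consonant
  'b' at position 8: consonant
  'h' at position 9: consonant
Total vowels: 3

3


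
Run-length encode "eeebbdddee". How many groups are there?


Input: eeebbdddee
Scanning for consecutive runs:
  Group 1: 'e' x 3 (positions 0-2)
  Group 2: 'b' x 2 (positions 3-4)
  Group 3: 'd' x 3 (positions 5-7)
  Group 4: 'e' x 2 (positions 8-9)
Total groups: 4

4


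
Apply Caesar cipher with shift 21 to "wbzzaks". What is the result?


Caesar cipher: shift "wbzzaks" by 21
  'w' (pos 22) + 21 = pos 17 = 'r'
  'b' (pos 1) + 21 = pos 22 = 'w'
  'z' (pos 25) + 21 = pos 20 = 'u'
  'z' (pos 25) + 21 = pos 20 = 'u'
  'a' (pos 0) + 21 = pos 21 = 'v'
  'k' (pos 10) + 21 = pos 5 = 'f'
  's' (pos 18) + 21 = pos 13 = 'n'
Result: rwuuvfn

rwuuvfn


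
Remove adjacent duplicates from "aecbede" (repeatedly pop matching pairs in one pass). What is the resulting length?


Input: aecbede
Stack-based adjacent duplicate removal:
  Read 'a': push. Stack: a
  Read 'e': push. Stack: ae
  Read 'c': push. Stack: aec
  Read 'b': push. Stack: aecb
  Read 'e': push. Stack: aecbe
  Read 'd': push. Stack: aecbed
  Read 'e': push. Stack: aecbede
Final stack: "aecbede" (length 7)

7


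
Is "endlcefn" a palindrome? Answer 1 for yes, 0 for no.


Input: endlcefn
Reversed: nfecldne
  Compare pos 0 ('e') with pos 7 ('n'): MISMATCH
  Compare pos 1 ('n') with pos 6 ('f'): MISMATCH
  Compare pos 2 ('d') with pos 5 ('e'): MISMATCH
  Compare pos 3 ('l') with pos 4 ('c'): MISMATCH
Result: not a palindrome

0


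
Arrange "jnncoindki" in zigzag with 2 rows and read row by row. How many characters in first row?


Zigzag "jnncoindki" into 2 rows:
Placing characters:
  'j' => row 0
  'n' => row 1
  'n' => row 0
  'c' => row 1
  'o' => row 0
  'i' => row 1
  'n' => row 0
  'd' => row 1
  'k' => row 0
  'i' => row 1
Rows:
  Row 0: "jnonk"
  Row 1: "ncidi"
First row length: 5

5


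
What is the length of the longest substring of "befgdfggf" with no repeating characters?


Input: "befgdfggf"
Sliding window (track last position of each char):
  Position 0 ('b'): window [0,0] length 1 -- new best
  Position 1 ('e'): window [0,1] length 2 -- new best
  Position 2 ('f'): window [0,2] length 3 -- new best
  Position 3 ('g'): window [0,3] length 4 -- new best
  Position 4 ('d'): window [0,4] length 5 -- new best
  Position 5 ('f'): repeat (last at 2), move window start to 3
  Position 5 ('f'): window [3,5] length 3
  Position 6 ('g'): repeat (last at 3), move window start to 4
  Position 6 ('g'): window [4,6] length 3
  Position 7 ('g'): repeat (last at 6), move window start to 7
  Position 7 ('g'): window [7,7] length 1
  Position 8 ('f'): window [7,8] length 2
Longest substring with no repeats: "befgd" with length 5

5


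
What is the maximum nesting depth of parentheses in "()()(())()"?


Input: "()()(())()"
Tracking depth:
  Position 0 '(': depth becomes 1
  Position 1 ')': depth becomes 0
  Position 2 '(': depth becomes 1
  Position 3 ')': depth becomes 0
  Position 4 '(': depth becomes 1
  Position 5 '(': depth becomes 2
  Position 6 ')': depth becomes 1
  Position 7 ')': depth becomes 0
  Position 8 '(': depth becomes 1
  Position 9 ')': depth becomes 0
Maximum depth reached: 2

2


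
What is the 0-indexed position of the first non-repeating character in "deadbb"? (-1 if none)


Input: deadbb
Character frequencies:
  'a': 1
  'b': 2
  'd': 2
  'e': 1
Scanning left to right for freq == 1:
  Position 0 ('d'): freq=2, skip
  Position 1 ('e'): unique! => answer = 1

1


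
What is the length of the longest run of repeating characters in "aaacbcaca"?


Input: "aaacbcaca"
Scanning for longest run:
  Position 1 ('a'): continues run of 'a', length=2
  Position 2 ('a'): continues run of 'a', length=3
  Position 3 ('c'): new char, reset run to 1
  Position 4 ('b'): new char, reset run to 1
  Position 5 ('c'): new char, reset run to 1
  Position 6 ('a'): new char, reset run to 1
  Position 7 ('c'): new char, reset run to 1
  Position 8 ('a'): new char, reset run to 1
Longest run: 'a' with length 3

3


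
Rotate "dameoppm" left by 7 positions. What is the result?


Input: "dameoppm", rotate left by 7
First 7 characters: "dameopp"
Remaining characters: "m"
Concatenate remaining + first: "m" + "dameopp" = "mdameopp"

mdameopp


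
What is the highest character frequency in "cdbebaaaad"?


Input: cdbebaaaad
Character counts:
  'a': 4
  'b': 2
  'c': 1
  'd': 2
  'e': 1
Maximum frequency: 4

4


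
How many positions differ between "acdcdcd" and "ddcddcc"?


Comparing "acdcdcd" and "ddcddcc" position by position:
  Position 0: 'a' vs 'd' => DIFFER
  Position 1: 'c' vs 'd' => DIFFER
  Position 2: 'd' vs 'c' => DIFFER
  Position 3: 'c' vs 'd' => DIFFER
  Position 4: 'd' vs 'd' => same
  Position 5: 'c' vs 'c' => same
  Position 6: 'd' vs 'c' => DIFFER
Positions that differ: 5

5


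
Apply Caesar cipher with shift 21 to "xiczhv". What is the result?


Caesar cipher: shift "xiczhv" by 21
  'x' (pos 23) + 21 = pos 18 = 's'
  'i' (pos 8) + 21 = pos 3 = 'd'
  'c' (pos 2) + 21 = pos 23 = 'x'
  'z' (pos 25) + 21 = pos 20 = 'u'
  'h' (pos 7) + 21 = pos 2 = 'c'
  'v' (pos 21) + 21 = pos 16 = 'q'
Result: sdxucq

sdxucq


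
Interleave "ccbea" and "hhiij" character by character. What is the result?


Interleaving "ccbea" and "hhiij":
  Position 0: 'c' from first, 'h' from second => "ch"
  Position 1: 'c' from first, 'h' from second => "ch"
  Position 2: 'b' from first, 'i' from second => "bi"
  Position 3: 'e' from first, 'i' from second => "ei"
  Position 4: 'a' from first, 'j' from second => "aj"
Result: chchbieiaj

chchbieiaj


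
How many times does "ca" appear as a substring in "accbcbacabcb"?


Searching for "ca" in "accbcbacabcb"
Scanning each position:
  Position 0: "ac" => no
  Position 1: "cc" => no
  Position 2: "cb" => no
  Position 3: "bc" => no
  Position 4: "cb" => no
  Position 5: "ba" => no
  Position 6: "ac" => no
  Position 7: "ca" => MATCH
  Position 8: "ab" => no
  Position 9: "bc" => no
  Position 10: "cb" => no
Total occurrences: 1

1


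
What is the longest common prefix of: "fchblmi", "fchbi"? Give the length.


Words: fchblmi, fchbi
  Position 0: all 'f' => match
  Position 1: all 'c' => match
  Position 2: all 'h' => match
  Position 3: all 'b' => match
  Position 4: ('l', 'i') => mismatch, stop
LCP = "fchb" (length 4)

4


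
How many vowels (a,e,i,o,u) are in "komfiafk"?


Input: komfiafk
Checking each character:
  'k' at position 0: consonant
  'o' at position 1: vowel (running total: 1)
  'm' at position 2: consonant
  'f' at position 3: consonant
  'i' at position 4: vowel (running total: 2)
  'a' at position 5: vowel (running total: 3)
  'f' at position 6: consonant
  'k' at position 7: consonant
Total vowels: 3

3


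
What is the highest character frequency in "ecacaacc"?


Input: ecacaacc
Character counts:
  'a': 3
  'c': 4
  'e': 1
Maximum frequency: 4

4


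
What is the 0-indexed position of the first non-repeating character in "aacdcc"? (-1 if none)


Input: aacdcc
Character frequencies:
  'a': 2
  'c': 3
  'd': 1
Scanning left to right for freq == 1:
  Position 0 ('a'): freq=2, skip
  Position 1 ('a'): freq=2, skip
  Position 2 ('c'): freq=3, skip
  Position 3 ('d'): unique! => answer = 3

3


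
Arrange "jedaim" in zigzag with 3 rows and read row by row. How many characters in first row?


Zigzag "jedaim" into 3 rows:
Placing characters:
  'j' => row 0
  'e' => row 1
  'd' => row 2
  'a' => row 1
  'i' => row 0
  'm' => row 1
Rows:
  Row 0: "ji"
  Row 1: "eam"
  Row 2: "d"
First row length: 2

2


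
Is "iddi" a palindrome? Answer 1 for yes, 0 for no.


Input: iddi
Reversed: iddi
  Compare pos 0 ('i') with pos 3 ('i'): match
  Compare pos 1 ('d') with pos 2 ('d'): match
Result: palindrome

1


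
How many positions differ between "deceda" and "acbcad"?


Comparing "deceda" and "acbcad" position by position:
  Position 0: 'd' vs 'a' => DIFFER
  Position 1: 'e' vs 'c' => DIFFER
  Position 2: 'c' vs 'b' => DIFFER
  Position 3: 'e' vs 'c' => DIFFER
  Position 4: 'd' vs 'a' => DIFFER
  Position 5: 'a' vs 'd' => DIFFER
Positions that differ: 6

6


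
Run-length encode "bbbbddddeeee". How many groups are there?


Input: bbbbddddeeee
Scanning for consecutive runs:
  Group 1: 'b' x 4 (positions 0-3)
  Group 2: 'd' x 4 (positions 4-7)
  Group 3: 'e' x 4 (positions 8-11)
Total groups: 3

3


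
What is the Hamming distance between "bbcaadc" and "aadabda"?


Comparing "bbcaadc" and "aadabda" position by position:
  Position 0: 'b' vs 'a' => differ
  Position 1: 'b' vs 'a' => differ
  Position 2: 'c' vs 'd' => differ
  Position 3: 'a' vs 'a' => same
  Position 4: 'a' vs 'b' => differ
  Position 5: 'd' vs 'd' => same
  Position 6: 'c' vs 'a' => differ
Total differences (Hamming distance): 5

5


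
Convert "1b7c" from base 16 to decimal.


Input: "1b7c" in base 16
Positional expansion:
  Digit '1' (value 1) x 16^3 = 4096
  Digit 'b' (value 11) x 16^2 = 2816
  Digit '7' (value 7) x 16^1 = 112
  Digit 'c' (value 12) x 16^0 = 12
Sum = 7036

7036


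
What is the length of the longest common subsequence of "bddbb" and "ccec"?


LCS of "bddbb" and "ccec"
DP table:
           c    c    e    c
      0    0    0    0    0
  b   0    0    0    0    0
  d   0    0    0    0    0
  d   0    0    0    0    0
  b   0    0    0    0    0
  b   0    0    0    0    0
LCS length = dp[5][4] = 0

0


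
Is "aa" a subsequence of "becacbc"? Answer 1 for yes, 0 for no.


Check if "aa" is a subsequence of "becacbc"
Greedy scan:
  Position 0 ('b'): no match needed
  Position 1 ('e'): no match needed
  Position 2 ('c'): no match needed
  Position 3 ('a'): matches sub[0] = 'a'
  Position 4 ('c'): no match needed
  Position 5 ('b'): no match needed
  Position 6 ('c'): no match needed
Only matched 1/2 characters => not a subsequence

0


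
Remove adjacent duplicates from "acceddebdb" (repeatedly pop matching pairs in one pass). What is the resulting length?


Input: acceddebdb
Stack-based adjacent duplicate removal:
  Read 'a': push. Stack: a
  Read 'c': push. Stack: ac
  Read 'c': matches stack top 'c' => pop. Stack: a
  Read 'e': push. Stack: ae
  Read 'd': push. Stack: aed
  Read 'd': matches stack top 'd' => pop. Stack: ae
  Read 'e': matches stack top 'e' => pop. Stack: a
  Read 'b': push. Stack: ab
  Read 'd': push. Stack: abd
  Read 'b': push. Stack: abdb
Final stack: "abdb" (length 4)

4


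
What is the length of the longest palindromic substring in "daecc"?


Input: "daecc"
Checking substrings for palindromes:
  [3:5] "cc" (len 2) => palindrome
Longest palindromic substring: "cc" with length 2

2


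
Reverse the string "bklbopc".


Input: bklbopc
Reading characters right to left:
  Position 6: 'c'
  Position 5: 'p'
  Position 4: 'o'
  Position 3: 'b'
  Position 2: 'l'
  Position 1: 'k'
  Position 0: 'b'
Reversed: cpoblkb

cpoblkb


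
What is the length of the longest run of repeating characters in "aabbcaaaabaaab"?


Input: "aabbcaaaabaaab"
Scanning for longest run:
  Position 1 ('a'): continues run of 'a', length=2
  Position 2 ('b'): new char, reset run to 1
  Position 3 ('b'): continues run of 'b', length=2
  Position 4 ('c'): new char, reset run to 1
  Position 5 ('a'): new char, reset run to 1
  Position 6 ('a'): continues run of 'a', length=2
  Position 7 ('a'): continues run of 'a', length=3
  Position 8 ('a'): continues run of 'a', length=4
  Position 9 ('b'): new char, reset run to 1
  Position 10 ('a'): new char, reset run to 1
  Position 11 ('a'): continues run of 'a', length=2
  Position 12 ('a'): continues run of 'a', length=3
  Position 13 ('b'): new char, reset run to 1
Longest run: 'a' with length 4

4


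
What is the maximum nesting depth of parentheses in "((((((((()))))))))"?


Input: "((((((((()))))))))"
Tracking depth:
  Position 0 '(': depth becomes 1
  Position 1 '(': depth becomes 2
  Position 2 '(': depth becomes 3
  Position 3 '(': depth becomes 4
  Position 4 '(': depth becomes 5
  Position 5 '(': depth becomes 6
  Position 6 '(': depth becomes 7
  Position 7 '(': depth becomes 8
  Position 8 '(': depth becomes 9
  Position 9 ')': depth becomes 8
  Position 10 ')': depth becomes 7
  Position 11 ')': depth becomes 6
  Position 12 ')': depth becomes 5
  Position 13 ')': depth becomes 4
  Position 14 ')': depth becomes 3
  Position 15 ')': depth becomes 2
  Position 16 ')': depth becomes 1
  Position 17 ')': depth becomes 0
Maximum depth reached: 9

9


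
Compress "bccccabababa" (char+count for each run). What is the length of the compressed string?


Input: bccccabababa
Runs:
  'b' x 1 => "b1"
  'c' x 4 => "c4"
  'a' x 1 => "a1"
  'b' x 1 => "b1"
  'a' x 1 => "a1"
  'b' x 1 => "b1"
  'a' x 1 => "a1"
  'b' x 1 => "b1"
  'a' x 1 => "a1"
Compressed: "b1c4a1b1a1b1a1b1a1"
Compressed length: 18

18


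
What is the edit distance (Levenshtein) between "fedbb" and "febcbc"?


Computing edit distance: "fedbb" -> "febcbc"
DP table:
           f    e    b    c    b    c
      0    1    2    3    4    5    6
  f   1    0    1    2    3    4    5
  e   2    1    0    1    2    3    4
  d   3    2    1    1    2    3    4
  b   4    3    2    1    2    2    3
  b   5    4    3    2    2    2    3
Edit distance = dp[5][6] = 3

3


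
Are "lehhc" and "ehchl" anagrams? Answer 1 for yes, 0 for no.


Strings: "lehhc", "ehchl"
Sorted first:  cehhl
Sorted second: cehhl
Sorted forms match => anagrams

1


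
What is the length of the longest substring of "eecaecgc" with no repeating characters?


Input: "eecaecgc"
Sliding window (track last position of each char):
  Position 0 ('e'): window [0,0] length 1 -- new best
  Position 1 ('e'): repeat (last at 0), move window start to 1
  Position 1 ('e'): window [1,1] length 1
  Position 2 ('c'): window [1,2] length 2 -- new best
  Position 3 ('a'): window [1,3] length 3 -- new best
  Position 4 ('e'): repeat (last at 1), move window start to 2
  Position 4 ('e'): window [2,4] length 3
  Position 5 ('c'): repeat (last at 2), move window start to 3
  Position 5 ('c'): window [3,5] length 3
  Position 6 ('g'): window [3,6] length 4 -- new best
  Position 7 ('c'): repeat (last at 5), move window start to 6
  Position 7 ('c'): window [6,7] length 2
Longest substring with no repeats: "aecg" with length 4

4


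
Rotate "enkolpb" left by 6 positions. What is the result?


Input: "enkolpb", rotate left by 6
First 6 characters: "enkolp"
Remaining characters: "b"
Concatenate remaining + first: "b" + "enkolp" = "benkolp"

benkolp


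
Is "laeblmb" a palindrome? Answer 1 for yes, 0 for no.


Input: laeblmb
Reversed: bmlbeal
  Compare pos 0 ('l') with pos 6 ('b'): MISMATCH
  Compare pos 1 ('a') with pos 5 ('m'): MISMATCH
  Compare pos 2 ('e') with pos 4 ('l'): MISMATCH
Result: not a palindrome

0


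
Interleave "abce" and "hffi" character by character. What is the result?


Interleaving "abce" and "hffi":
  Position 0: 'a' from first, 'h' from second => "ah"
  Position 1: 'b' from first, 'f' from second => "bf"
  Position 2: 'c' from first, 'f' from second => "cf"
  Position 3: 'e' from first, 'i' from second => "ei"
Result: ahbfcfei

ahbfcfei


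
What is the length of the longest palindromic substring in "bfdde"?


Input: "bfdde"
Checking substrings for palindromes:
  [2:4] "dd" (len 2) => palindrome
Longest palindromic substring: "dd" with length 2

2


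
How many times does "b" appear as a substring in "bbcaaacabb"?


Searching for "b" in "bbcaaacabb"
Scanning each position:
  Position 0: "b" => MATCH
  Position 1: "b" => MATCH
  Position 2: "c" => no
  Position 3: "a" => no
  Position 4: "a" => no
  Position 5: "a" => no
  Position 6: "c" => no
  Position 7: "a" => no
  Position 8: "b" => MATCH
  Position 9: "b" => MATCH
Total occurrences: 4

4


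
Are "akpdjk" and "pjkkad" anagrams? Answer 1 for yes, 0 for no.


Strings: "akpdjk", "pjkkad"
Sorted first:  adjkkp
Sorted second: adjkkp
Sorted forms match => anagrams

1


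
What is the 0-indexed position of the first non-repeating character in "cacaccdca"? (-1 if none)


Input: cacaccdca
Character frequencies:
  'a': 3
  'c': 5
  'd': 1
Scanning left to right for freq == 1:
  Position 0 ('c'): freq=5, skip
  Position 1 ('a'): freq=3, skip
  Position 2 ('c'): freq=5, skip
  Position 3 ('a'): freq=3, skip
  Position 4 ('c'): freq=5, skip
  Position 5 ('c'): freq=5, skip
  Position 6 ('d'): unique! => answer = 6

6


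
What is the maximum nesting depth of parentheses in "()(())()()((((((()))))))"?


Input: "()(())()()((((((()))))))"
Tracking depth:
  Position 0 '(': depth becomes 1
  Position 1 ')': depth becomes 0
  Position 2 '(': depth becomes 1
  Position 3 '(': depth becomes 2
  Position 4 ')': depth becomes 1
  Position 5 ')': depth becomes 0
  Position 6 '(': depth becomes 1
  Position 7 ')': depth becomes 0
  Position 8 '(': depth becomes 1
  Position 9 ')': depth becomes 0
  Position 10 '(': depth becomes 1
  Position 11 '(': depth becomes 2
  Position 12 '(': depth becomes 3
  Position 13 '(': depth becomes 4
  Position 14 '(': depth becomes 5
  Position 15 '(': depth becomes 6
  Position 16 '(': depth becomes 7
  Position 17 ')': depth becomes 6
  Position 18 ')': depth becomes 5
  Position 19 ')': depth becomes 4
  Position 20 ')': depth becomes 3
  Position 21 ')': depth becomes 2
  Position 22 ')': depth becomes 1
  Position 23 ')': depth becomes 0
Maximum depth reached: 7

7


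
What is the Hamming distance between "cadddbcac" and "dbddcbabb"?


Comparing "cadddbcac" and "dbddcbabb" position by position:
  Position 0: 'c' vs 'd' => differ
  Position 1: 'a' vs 'b' => differ
  Position 2: 'd' vs 'd' => same
  Position 3: 'd' vs 'd' => same
  Position 4: 'd' vs 'c' => differ
  Position 5: 'b' vs 'b' => same
  Position 6: 'c' vs 'a' => differ
  Position 7: 'a' vs 'b' => differ
  Position 8: 'c' vs 'b' => differ
Total differences (Hamming distance): 6

6


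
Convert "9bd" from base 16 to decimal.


Input: "9bd" in base 16
Positional expansion:
  Digit '9' (value 9) x 16^2 = 2304
  Digit 'b' (value 11) x 16^1 = 176
  Digit 'd' (value 13) x 16^0 = 13
Sum = 2493

2493


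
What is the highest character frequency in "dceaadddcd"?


Input: dceaadddcd
Character counts:
  'a': 2
  'c': 2
  'd': 5
  'e': 1
Maximum frequency: 5

5


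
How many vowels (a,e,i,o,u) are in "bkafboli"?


Input: bkafboli
Checking each character:
  'b' at position 0: consonant
  'k' at position 1: consonant
  'a' at position 2: vowel (running total: 1)
  'f' at position 3: consonant
  'b' at position 4: consonant
  'o' at position 5: vowel (running total: 2)
  'l' at position 6: consonant
  'i' at position 7: vowel (running total: 3)
Total vowels: 3

3


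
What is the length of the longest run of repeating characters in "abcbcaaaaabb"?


Input: "abcbcaaaaabb"
Scanning for longest run:
  Position 1 ('b'): new char, reset run to 1
  Position 2 ('c'): new char, reset run to 1
  Position 3 ('b'): new char, reset run to 1
  Position 4 ('c'): new char, reset run to 1
  Position 5 ('a'): new char, reset run to 1
  Position 6 ('a'): continues run of 'a', length=2
  Position 7 ('a'): continues run of 'a', length=3
  Position 8 ('a'): continues run of 'a', length=4
  Position 9 ('a'): continues run of 'a', length=5
  Position 10 ('b'): new char, reset run to 1
  Position 11 ('b'): continues run of 'b', length=2
Longest run: 'a' with length 5

5


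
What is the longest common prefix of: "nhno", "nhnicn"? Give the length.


Words: nhno, nhnicn
  Position 0: all 'n' => match
  Position 1: all 'h' => match
  Position 2: all 'n' => match
  Position 3: ('o', 'i') => mismatch, stop
LCP = "nhn" (length 3)

3


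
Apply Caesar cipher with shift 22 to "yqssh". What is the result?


Caesar cipher: shift "yqssh" by 22
  'y' (pos 24) + 22 = pos 20 = 'u'
  'q' (pos 16) + 22 = pos 12 = 'm'
  's' (pos 18) + 22 = pos 14 = 'o'
  's' (pos 18) + 22 = pos 14 = 'o'
  'h' (pos 7) + 22 = pos 3 = 'd'
Result: umood

umood


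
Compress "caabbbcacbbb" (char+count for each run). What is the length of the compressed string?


Input: caabbbcacbbb
Runs:
  'c' x 1 => "c1"
  'a' x 2 => "a2"
  'b' x 3 => "b3"
  'c' x 1 => "c1"
  'a' x 1 => "a1"
  'c' x 1 => "c1"
  'b' x 3 => "b3"
Compressed: "c1a2b3c1a1c1b3"
Compressed length: 14

14


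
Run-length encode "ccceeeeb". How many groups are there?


Input: ccceeeeb
Scanning for consecutive runs:
  Group 1: 'c' x 3 (positions 0-2)
  Group 2: 'e' x 4 (positions 3-6)
  Group 3: 'b' x 1 (positions 7-7)
Total groups: 3

3


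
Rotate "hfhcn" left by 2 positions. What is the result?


Input: "hfhcn", rotate left by 2
First 2 characters: "hf"
Remaining characters: "hcn"
Concatenate remaining + first: "hcn" + "hf" = "hcnhf"

hcnhf


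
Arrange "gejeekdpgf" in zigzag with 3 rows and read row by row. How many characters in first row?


Zigzag "gejeekdpgf" into 3 rows:
Placing characters:
  'g' => row 0
  'e' => row 1
  'j' => row 2
  'e' => row 1
  'e' => row 0
  'k' => row 1
  'd' => row 2
  'p' => row 1
  'g' => row 0
  'f' => row 1
Rows:
  Row 0: "geg"
  Row 1: "eekpf"
  Row 2: "jd"
First row length: 3

3


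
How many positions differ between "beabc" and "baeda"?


Comparing "beabc" and "baeda" position by position:
  Position 0: 'b' vs 'b' => same
  Position 1: 'e' vs 'a' => DIFFER
  Position 2: 'a' vs 'e' => DIFFER
  Position 3: 'b' vs 'd' => DIFFER
  Position 4: 'c' vs 'a' => DIFFER
Positions that differ: 4

4


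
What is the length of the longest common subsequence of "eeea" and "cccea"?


LCS of "eeea" and "cccea"
DP table:
           c    c    c    e    a
      0    0    0    0    0    0
  e   0    0    0    0    1    1
  e   0    0    0    0    1    1
  e   0    0    0    0    1    1
  a   0    0    0    0    1    2
LCS length = dp[4][5] = 2

2


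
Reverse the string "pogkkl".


Input: pogkkl
Reading characters right to left:
  Position 5: 'l'
  Position 4: 'k'
  Position 3: 'k'
  Position 2: 'g'
  Position 1: 'o'
  Position 0: 'p'
Reversed: lkkgop

lkkgop


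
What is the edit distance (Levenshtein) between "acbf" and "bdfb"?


Computing edit distance: "acbf" -> "bdfb"
DP table:
           b    d    f    b
      0    1    2    3    4
  a   1    1    2    3    4
  c   2    2    2    3    4
  b   3    2    3    3    3
  f   4    3    3    3    4
Edit distance = dp[4][4] = 4

4


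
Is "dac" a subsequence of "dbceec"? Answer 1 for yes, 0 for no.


Check if "dac" is a subsequence of "dbceec"
Greedy scan:
  Position 0 ('d'): matches sub[0] = 'd'
  Position 1 ('b'): no match needed
  Position 2 ('c'): no match needed
  Position 3 ('e'): no match needed
  Position 4 ('e'): no match needed
  Position 5 ('c'): no match needed
Only matched 1/3 characters => not a subsequence

0


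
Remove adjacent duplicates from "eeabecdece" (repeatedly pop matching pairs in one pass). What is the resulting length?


Input: eeabecdece
Stack-based adjacent duplicate removal:
  Read 'e': push. Stack: e
  Read 'e': matches stack top 'e' => pop. Stack: (empty)
  Read 'a': push. Stack: a
  Read 'b': push. Stack: ab
  Read 'e': push. Stack: abe
  Read 'c': push. Stack: abec
  Read 'd': push. Stack: abecd
  Read 'e': push. Stack: abecde
  Read 'c': push. Stack: abecdec
  Read 'e': push. Stack: abecdece
Final stack: "abecdece" (length 8)

8


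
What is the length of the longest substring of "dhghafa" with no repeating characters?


Input: "dhghafa"
Sliding window (track last position of each char):
  Position 0 ('d'): window [0,0] length 1 -- new best
  Position 1 ('h'): window [0,1] length 2 -- new best
  Position 2 ('g'): window [0,2] length 3 -- new best
  Position 3 ('h'): repeat (last at 1), move window start to 2
  Position 3 ('h'): window [2,3] length 2
  Position 4 ('a'): window [2,4] length 3
  Position 5 ('f'): window [2,5] length 4 -- new best
  Position 6 ('a'): repeat (last at 4), move window start to 5
  Position 6 ('a'): window [5,6] length 2
Longest substring with no repeats: "ghaf" with length 4

4
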